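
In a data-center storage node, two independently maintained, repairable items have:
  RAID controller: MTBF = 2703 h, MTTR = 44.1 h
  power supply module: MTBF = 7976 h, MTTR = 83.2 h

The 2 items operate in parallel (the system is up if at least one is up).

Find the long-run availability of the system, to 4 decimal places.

0.9998

A(RAID controller) = MTBF/(MTBF+MTTR) = 2703/(2703+44.1) = 0.983947
A(power supply module) = MTBF/(MTBF+MTTR) = 7976/(7976+83.2) = 0.989676
Parallel availability: 1 − (1 − 0.983947)(1 − 0.989676) = 0.9998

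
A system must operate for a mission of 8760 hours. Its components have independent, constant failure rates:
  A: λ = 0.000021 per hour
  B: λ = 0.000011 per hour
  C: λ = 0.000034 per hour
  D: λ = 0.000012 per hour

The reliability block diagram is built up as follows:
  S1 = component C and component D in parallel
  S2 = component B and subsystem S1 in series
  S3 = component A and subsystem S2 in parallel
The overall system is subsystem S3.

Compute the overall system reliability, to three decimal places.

0.981

R(A) = exp(−0.000021 × 8760) = 0.83197
R(B) = exp(−0.000011 × 8760) = 0.90814
R(C) = exp(−0.000034 × 8760) = 0.74242
R(D) = exp(−0.000012 × 8760) = 0.90022
Parallel (C and D): 1 − (1 − 0.74242)(1 − 0.90022) = 0.97430
Series (B and [0.97430]): 0.90814 × 0.97430 = 0.88480
Parallel (A and [0.88480]): 1 − (1 − 0.83197)(1 − 0.88480) = 0.981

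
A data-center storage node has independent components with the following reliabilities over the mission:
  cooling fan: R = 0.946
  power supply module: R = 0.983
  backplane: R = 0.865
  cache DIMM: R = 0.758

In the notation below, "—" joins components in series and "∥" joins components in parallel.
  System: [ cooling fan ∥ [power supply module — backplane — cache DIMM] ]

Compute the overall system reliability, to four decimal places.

Series (power supply module, backplane, and cache DIMM): 0.983000 × 0.865000 × 0.758000 = 0.644524
Parallel (cooling fan and [0.644524]): 1 − (1 − 0.946000)(1 − 0.644524) = 0.9808

0.9808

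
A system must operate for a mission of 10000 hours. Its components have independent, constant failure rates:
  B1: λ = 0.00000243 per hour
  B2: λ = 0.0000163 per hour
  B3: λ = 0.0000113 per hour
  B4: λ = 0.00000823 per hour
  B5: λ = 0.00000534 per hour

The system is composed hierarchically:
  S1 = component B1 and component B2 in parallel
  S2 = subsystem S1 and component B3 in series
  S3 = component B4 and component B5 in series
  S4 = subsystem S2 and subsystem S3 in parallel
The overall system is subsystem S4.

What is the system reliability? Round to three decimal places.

0.986

R(B1) = exp(−0.00000243 × 10000) = 0.97599
R(B2) = exp(−0.0000163 × 10000) = 0.84959
R(B3) = exp(−0.0000113 × 10000) = 0.89315
R(B4) = exp(−0.00000823 × 10000) = 0.92100
R(B5) = exp(−0.00000534 × 10000) = 0.94800
Parallel (B1 and B2): 1 − (1 − 0.97599)(1 − 0.84959) = 0.99639
Series ([0.99639] and B3): 0.99639 × 0.89315 = 0.88993
Series (B4 and B5): 0.92100 × 0.94800 = 0.87311
Parallel ([0.88993] and [0.87311]): 1 − (1 − 0.88993)(1 − 0.87311) = 0.986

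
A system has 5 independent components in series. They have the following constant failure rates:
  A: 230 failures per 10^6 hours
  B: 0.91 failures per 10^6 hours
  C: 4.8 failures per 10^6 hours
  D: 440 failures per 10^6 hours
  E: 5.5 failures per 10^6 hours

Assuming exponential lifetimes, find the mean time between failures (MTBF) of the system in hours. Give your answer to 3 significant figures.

1470

Series of exponential components: λ_sys = Σ λ_i
λ_sys = 0.00023 + 0.00000091 + 0.0000048 + 0.00044 + 0.0000055 = 6.8121e-04 /h
MTBF = 1 / λ_sys = 1470 h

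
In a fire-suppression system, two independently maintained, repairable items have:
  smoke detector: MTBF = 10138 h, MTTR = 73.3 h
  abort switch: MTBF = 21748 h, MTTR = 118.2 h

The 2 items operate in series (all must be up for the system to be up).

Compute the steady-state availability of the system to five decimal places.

0.98745

A(smoke detector) = MTBF/(MTBF+MTTR) = 10138/(10138+73.3) = 0.992822
A(abort switch) = MTBF/(MTBF+MTTR) = 21748/(21748+118.2) = 0.994594
Series availability: 0.992822 × 0.994594 = 0.98745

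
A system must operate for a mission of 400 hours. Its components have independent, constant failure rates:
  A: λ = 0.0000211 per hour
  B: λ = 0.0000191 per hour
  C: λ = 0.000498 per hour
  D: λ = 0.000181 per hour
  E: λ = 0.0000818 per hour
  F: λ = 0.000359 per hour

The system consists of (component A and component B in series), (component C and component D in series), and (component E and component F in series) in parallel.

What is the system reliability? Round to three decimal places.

R(A) = exp(−0.0000211 × 400) = 0.99160
R(B) = exp(−0.0000191 × 400) = 0.99239
R(C) = exp(−0.000498 × 400) = 0.81939
R(D) = exp(−0.000181 × 400) = 0.93016
R(E) = exp(−0.0000818 × 400) = 0.96781
R(F) = exp(−0.000359 × 400) = 0.86623
Series (A and B): 0.99160 × 0.99239 = 0.98405
Series (C and D): 0.81939 × 0.93016 = 0.76216
Series (E and F): 0.96781 × 0.86623 = 0.83835
Parallel ([0.98405], [0.76216], and [0.83835]): 1 − (1 − 0.98405)(1 − 0.76216)(1 − 0.83835) = 0.999

0.999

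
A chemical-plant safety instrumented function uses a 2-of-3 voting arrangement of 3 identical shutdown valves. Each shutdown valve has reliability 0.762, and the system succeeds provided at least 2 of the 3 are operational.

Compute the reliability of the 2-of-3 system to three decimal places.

0.857

R = Σ_{i=2}^{3} C(3,i) p^i (1−p)^{3−i} with p = 0.762
C(3,2)·0.762^2·0.238^1 = 0.41458
C(3,3)·0.762^3·0.238^0 = 0.44245
Sum = 0.857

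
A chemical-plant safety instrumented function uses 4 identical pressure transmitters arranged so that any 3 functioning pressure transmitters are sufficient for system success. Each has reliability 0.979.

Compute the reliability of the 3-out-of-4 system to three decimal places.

0.997

R = Σ_{i=3}^{4} C(4,i) p^i (1−p)^{4−i} with p = 0.979
C(4,3)·0.979^3·0.021^1 = 0.07882
C(4,4)·0.979^4·0.021^0 = 0.91861
Sum = 0.997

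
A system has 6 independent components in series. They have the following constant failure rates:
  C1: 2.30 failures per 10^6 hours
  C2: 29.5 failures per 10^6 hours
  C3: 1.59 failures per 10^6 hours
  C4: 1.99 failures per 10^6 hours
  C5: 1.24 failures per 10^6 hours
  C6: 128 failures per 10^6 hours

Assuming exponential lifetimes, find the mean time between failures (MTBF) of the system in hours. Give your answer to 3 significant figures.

6070

Series of exponential components: λ_sys = Σ λ_i
λ_sys = 0.00000230 + 0.0000295 + 0.00000159 + 0.00000199 + 0.00000124 + 0.000128 = 1.6462e-04 /h
MTBF = 1 / λ_sys = 6070 h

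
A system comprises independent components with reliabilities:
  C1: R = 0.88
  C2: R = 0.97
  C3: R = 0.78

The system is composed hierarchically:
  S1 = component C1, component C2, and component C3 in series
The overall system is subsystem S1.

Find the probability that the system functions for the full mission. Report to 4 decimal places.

0.6658

Series (C1, C2, and C3): 0.880000 × 0.970000 × 0.780000 = 0.6658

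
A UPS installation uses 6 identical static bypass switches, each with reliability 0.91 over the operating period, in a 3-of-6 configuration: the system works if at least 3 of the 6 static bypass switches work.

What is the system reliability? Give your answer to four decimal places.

0.9992

R = Σ_{i=3}^{6} C(6,i) p^i (1−p)^{6−i} with p = 0.91
C(6,3)·0.91^3·0.09^3 = 0.010987
C(6,4)·0.91^4·0.09^2 = 0.083319
C(6,5)·0.91^5·0.09^1 = 0.336977
C(6,6)·0.91^6·0.09^0 = 0.567869
Sum = 0.9992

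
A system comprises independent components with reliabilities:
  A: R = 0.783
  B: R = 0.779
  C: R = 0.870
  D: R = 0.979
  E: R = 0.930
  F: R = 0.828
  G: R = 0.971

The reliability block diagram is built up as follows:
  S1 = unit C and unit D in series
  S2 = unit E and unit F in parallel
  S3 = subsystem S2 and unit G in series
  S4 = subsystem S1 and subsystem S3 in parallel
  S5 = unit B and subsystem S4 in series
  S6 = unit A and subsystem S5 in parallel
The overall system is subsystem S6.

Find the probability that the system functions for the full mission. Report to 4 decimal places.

0.9510

Series (C and D): 0.870000 × 0.979000 = 0.851730
Parallel (E and F): 1 − (1 − 0.930000)(1 − 0.828000) = 0.987960
Series ([0.987960] and G): 0.987960 × 0.971000 = 0.959309
Parallel ([0.851730] and [0.959309]): 1 − (1 − 0.851730)(1 − 0.959309) = 0.993967
Series (B and [0.993967]): 0.779000 × 0.993967 = 0.774300
Parallel (A and [0.774300]): 1 − (1 − 0.783000)(1 − 0.774300) = 0.9510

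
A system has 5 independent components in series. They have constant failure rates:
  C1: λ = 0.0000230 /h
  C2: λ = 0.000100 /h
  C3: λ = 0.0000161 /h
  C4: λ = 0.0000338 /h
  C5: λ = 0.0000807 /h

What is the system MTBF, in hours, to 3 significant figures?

3940

Series of exponential components: λ_sys = Σ λ_i
λ_sys = 0.0000230 + 0.000100 + 0.0000161 + 0.0000338 + 0.0000807 = 2.5360e-04 /h
MTBF = 1 / λ_sys = 3940 h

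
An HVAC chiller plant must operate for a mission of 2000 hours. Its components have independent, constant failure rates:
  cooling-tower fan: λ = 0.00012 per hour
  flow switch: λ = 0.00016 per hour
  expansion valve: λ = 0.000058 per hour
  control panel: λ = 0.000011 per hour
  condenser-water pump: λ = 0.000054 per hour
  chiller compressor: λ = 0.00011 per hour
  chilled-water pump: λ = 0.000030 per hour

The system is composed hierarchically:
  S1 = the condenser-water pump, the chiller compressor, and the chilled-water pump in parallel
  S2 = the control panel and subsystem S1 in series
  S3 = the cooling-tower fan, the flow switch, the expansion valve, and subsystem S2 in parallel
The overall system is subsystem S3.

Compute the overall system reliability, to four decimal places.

0.9999

R(cooling-tower fan) = exp(−0.00012 × 2000) = 0.786628
R(flow switch) = exp(−0.00016 × 2000) = 0.726149
R(expansion valve) = exp(−0.000058 × 2000) = 0.890475
R(control panel) = exp(−0.000011 × 2000) = 0.978240
R(condenser-water pump) = exp(−0.000054 × 2000) = 0.897628
R(chiller compressor) = exp(−0.00011 × 2000) = 0.802519
R(chilled-water pump) = exp(−0.000030 × 2000) = 0.941765
Parallel (condenser-water pump, chiller compressor, and chilled-water pump): 1 − (1 − 0.897628)(1 − 0.802519)(1 − 0.941765) = 0.998823
Series (control panel and [0.998823]): 0.978240 × 0.998823 = 0.977089
Parallel (cooling-tower fan, flow switch, expansion valve, and [0.977089]): 1 − (1 − 0.786628)(1 − 0.726149)(1 − 0.890475)(1 − 0.977089) = 0.9999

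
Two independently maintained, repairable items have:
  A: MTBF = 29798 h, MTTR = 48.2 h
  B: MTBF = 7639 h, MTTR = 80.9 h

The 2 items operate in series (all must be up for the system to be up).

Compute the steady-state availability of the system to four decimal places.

0.9879

A(A) = MTBF/(MTBF+MTTR) = 29798/(29798+48.2) = 0.998385
A(B) = MTBF/(MTBF+MTTR) = 7639/(7639+80.9) = 0.989521
Series availability: 0.998385 × 0.989521 = 0.9879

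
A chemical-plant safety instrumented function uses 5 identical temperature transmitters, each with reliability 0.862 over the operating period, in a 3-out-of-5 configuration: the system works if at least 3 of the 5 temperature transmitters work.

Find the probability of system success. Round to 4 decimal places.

0.9789

R = Σ_{i=3}^{5} C(5,i) p^i (1−p)^{5−i} with p = 0.862
C(5,3)·0.862^3·0.138^2 = 0.121978
C(5,4)·0.862^4·0.138^1 = 0.380959
C(5,5)·0.862^5·0.138^0 = 0.475923
Sum = 0.9789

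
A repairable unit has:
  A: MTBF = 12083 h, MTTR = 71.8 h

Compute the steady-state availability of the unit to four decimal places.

0.9941

A(A) = MTBF/(MTBF+MTTR) = 12083/(12083+71.8) = 0.9941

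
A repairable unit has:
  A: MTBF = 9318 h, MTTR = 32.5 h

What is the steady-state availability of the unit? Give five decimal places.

A(A) = MTBF/(MTBF+MTTR) = 9318/(9318+32.5) = 0.99652

0.99652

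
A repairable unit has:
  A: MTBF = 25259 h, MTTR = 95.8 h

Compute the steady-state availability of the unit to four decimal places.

A(A) = MTBF/(MTBF+MTTR) = 25259/(25259+95.8) = 0.9962

0.9962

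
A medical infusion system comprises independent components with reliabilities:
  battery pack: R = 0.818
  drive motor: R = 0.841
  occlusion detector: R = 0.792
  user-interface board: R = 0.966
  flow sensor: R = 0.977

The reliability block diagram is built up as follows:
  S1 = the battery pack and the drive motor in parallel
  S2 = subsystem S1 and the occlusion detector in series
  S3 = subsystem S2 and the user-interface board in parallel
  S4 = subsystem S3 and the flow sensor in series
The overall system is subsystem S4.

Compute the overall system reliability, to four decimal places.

0.9693

Parallel (battery pack and drive motor): 1 − (1 − 0.818000)(1 − 0.841000) = 0.971062
Series ([0.971062] and occlusion detector): 0.971062 × 0.792000 = 0.769081
Parallel ([0.769081] and user-interface board): 1 − (1 − 0.769081)(1 − 0.966000) = 0.992149
Series ([0.992149] and flow sensor): 0.992149 × 0.977000 = 0.9693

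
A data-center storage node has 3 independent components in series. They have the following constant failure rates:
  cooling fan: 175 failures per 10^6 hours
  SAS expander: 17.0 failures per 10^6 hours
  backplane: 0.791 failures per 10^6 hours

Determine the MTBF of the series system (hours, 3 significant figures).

5190

Series of exponential components: λ_sys = Σ λ_i
λ_sys = 0.000175 + 0.0000170 + 0.000000791 = 1.9279e-04 /h
MTBF = 1 / λ_sys = 5190 h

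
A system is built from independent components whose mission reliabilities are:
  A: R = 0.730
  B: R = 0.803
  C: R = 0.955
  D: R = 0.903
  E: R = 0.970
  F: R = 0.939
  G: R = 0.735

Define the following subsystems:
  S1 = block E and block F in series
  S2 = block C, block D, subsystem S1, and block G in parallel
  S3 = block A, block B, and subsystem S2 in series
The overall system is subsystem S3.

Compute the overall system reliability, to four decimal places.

0.5861

Series (E and F): 0.970000 × 0.939000 = 0.910830
Parallel (C, D, [0.910830], and G): 1 − (1 − 0.955000)(1 − 0.903000)(1 − 0.910830)(1 − 0.735000) = 0.999897
Series (A, B, and [0.999897]): 0.730000 × 0.803000 × 0.999897 = 0.5861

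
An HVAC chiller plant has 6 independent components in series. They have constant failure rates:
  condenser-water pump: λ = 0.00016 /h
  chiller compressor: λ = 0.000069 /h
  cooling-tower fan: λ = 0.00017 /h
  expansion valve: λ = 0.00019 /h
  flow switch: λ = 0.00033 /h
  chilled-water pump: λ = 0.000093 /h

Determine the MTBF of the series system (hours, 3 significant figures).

Series of exponential components: λ_sys = Σ λ_i
λ_sys = 0.00016 + 0.000069 + 0.00017 + 0.00019 + 0.00033 + 0.000093 = 1.0120e-03 /h
MTBF = 1 / λ_sys = 988 h

988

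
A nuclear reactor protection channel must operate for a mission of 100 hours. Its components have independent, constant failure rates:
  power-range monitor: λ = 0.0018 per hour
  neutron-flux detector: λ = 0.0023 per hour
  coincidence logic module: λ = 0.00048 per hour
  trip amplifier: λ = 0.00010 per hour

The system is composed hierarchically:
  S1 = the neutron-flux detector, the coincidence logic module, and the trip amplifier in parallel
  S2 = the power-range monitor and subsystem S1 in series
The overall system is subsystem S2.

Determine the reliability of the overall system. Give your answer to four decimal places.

R(power-range monitor) = exp(−0.0018 × 100) = 0.835270
R(neutron-flux detector) = exp(−0.0023 × 100) = 0.794534
R(coincidence logic module) = exp(−0.00048 × 100) = 0.953134
R(trip amplifier) = exp(−0.00010 × 100) = 0.990050
Parallel (neutron-flux detector, coincidence logic module, and trip amplifier): 1 − (1 − 0.794534)(1 − 0.953134)(1 − 0.990050) = 0.999904
Series (power-range monitor and [0.999904]): 0.835270 × 0.999904 = 0.8352

0.8352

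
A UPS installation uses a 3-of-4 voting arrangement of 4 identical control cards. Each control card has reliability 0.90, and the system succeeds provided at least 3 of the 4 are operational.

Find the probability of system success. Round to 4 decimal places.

0.9477

R = Σ_{i=3}^{4} C(4,i) p^i (1−p)^{4−i} with p = 0.90
C(4,3)·0.90^3·0.10^1 = 0.291600
C(4,4)·0.90^4·0.10^0 = 0.656100
Sum = 0.9477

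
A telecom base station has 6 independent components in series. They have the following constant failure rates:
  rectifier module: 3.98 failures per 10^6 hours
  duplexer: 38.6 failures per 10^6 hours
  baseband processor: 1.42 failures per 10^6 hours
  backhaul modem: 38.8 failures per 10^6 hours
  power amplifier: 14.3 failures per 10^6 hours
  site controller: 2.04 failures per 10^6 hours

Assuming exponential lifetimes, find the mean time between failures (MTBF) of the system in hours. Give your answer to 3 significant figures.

Series of exponential components: λ_sys = Σ λ_i
λ_sys = 0.00000398 + 0.0000386 + 0.00000142 + 0.0000388 + 0.0000143 + 0.00000204 = 9.9140e-05 /h
MTBF = 1 / λ_sys = 10100 h

10100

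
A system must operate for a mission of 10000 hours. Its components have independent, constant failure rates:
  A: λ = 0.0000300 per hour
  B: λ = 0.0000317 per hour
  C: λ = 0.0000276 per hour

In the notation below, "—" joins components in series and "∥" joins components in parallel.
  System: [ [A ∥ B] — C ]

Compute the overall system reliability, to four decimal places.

0.7054

R(A) = exp(−0.0000300 × 10000) = 0.740818
R(B) = exp(−0.0000317 × 10000) = 0.728331
R(C) = exp(−0.0000276 × 10000) = 0.758813
Parallel (A and B): 1 − (1 − 0.740818)(1 − 0.728331) = 0.929588
Series ([0.929588] and C): 0.929588 × 0.758813 = 0.7054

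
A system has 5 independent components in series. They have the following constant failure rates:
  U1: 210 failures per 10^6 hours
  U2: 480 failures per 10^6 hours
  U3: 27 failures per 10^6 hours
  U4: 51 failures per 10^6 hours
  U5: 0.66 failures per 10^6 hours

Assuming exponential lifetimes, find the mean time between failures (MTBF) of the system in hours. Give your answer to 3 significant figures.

1300

Series of exponential components: λ_sys = Σ λ_i
λ_sys = 0.00021 + 0.00048 + 0.000027 + 0.000051 + 0.00000066 = 7.6866e-04 /h
MTBF = 1 / λ_sys = 1300 h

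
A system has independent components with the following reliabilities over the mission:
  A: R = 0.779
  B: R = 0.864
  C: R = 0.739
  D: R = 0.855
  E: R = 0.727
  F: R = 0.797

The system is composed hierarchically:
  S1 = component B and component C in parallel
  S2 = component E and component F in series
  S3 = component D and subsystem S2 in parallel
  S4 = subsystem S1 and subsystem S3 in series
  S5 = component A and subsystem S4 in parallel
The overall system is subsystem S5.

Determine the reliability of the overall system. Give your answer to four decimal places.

Parallel (B and C): 1 − (1 − 0.864000)(1 − 0.739000) = 0.964504
Series (E and F): 0.727000 × 0.797000 = 0.579419
Parallel (D and [0.579419]): 1 − (1 − 0.855000)(1 − 0.579419) = 0.939016
Series ([0.964504] and [0.939016]): 0.964504 × 0.939016 = 0.905685
Parallel (A and [0.905685]): 1 − (1 − 0.779000)(1 − 0.905685) = 0.9792

0.9792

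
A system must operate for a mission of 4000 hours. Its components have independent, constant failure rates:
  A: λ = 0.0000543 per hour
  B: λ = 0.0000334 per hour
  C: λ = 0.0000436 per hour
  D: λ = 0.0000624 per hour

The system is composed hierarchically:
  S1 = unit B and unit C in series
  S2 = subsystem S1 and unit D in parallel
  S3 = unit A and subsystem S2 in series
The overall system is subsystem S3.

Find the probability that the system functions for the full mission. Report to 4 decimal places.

R(A) = exp(−0.0000543 × 4000) = 0.804769
R(B) = exp(−0.0000334 × 4000) = 0.874940
R(C) = exp(−0.0000436 × 4000) = 0.839961
R(D) = exp(−0.0000624 × 4000) = 0.779112
Series (B and C): 0.874940 × 0.839961 = 0.734915
Parallel ([0.734915] and D): 1 − (1 − 0.734915)(1 − 0.779112) = 0.941446
Series (A and [0.941446]): 0.804769 × 0.941446 = 0.7576

0.7576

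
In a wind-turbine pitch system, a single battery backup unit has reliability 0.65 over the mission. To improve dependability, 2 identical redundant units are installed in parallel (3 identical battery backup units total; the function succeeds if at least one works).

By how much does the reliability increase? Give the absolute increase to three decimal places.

R_before = 0.65
R_after = 1 − (1 − 0.65)^3 = 0.957
ΔR = 0.957 − 0.65 = 0.307

0.307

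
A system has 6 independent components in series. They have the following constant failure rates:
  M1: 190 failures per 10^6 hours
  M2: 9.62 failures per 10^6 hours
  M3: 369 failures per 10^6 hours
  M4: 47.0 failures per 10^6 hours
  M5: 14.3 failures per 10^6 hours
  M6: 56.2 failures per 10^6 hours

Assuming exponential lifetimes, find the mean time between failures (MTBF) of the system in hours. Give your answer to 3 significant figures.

1460

Series of exponential components: λ_sys = Σ λ_i
λ_sys = 0.000190 + 0.00000962 + 0.000369 + 0.0000470 + 0.0000143 + 0.0000562 = 6.8612e-04 /h
MTBF = 1 / λ_sys = 1460 h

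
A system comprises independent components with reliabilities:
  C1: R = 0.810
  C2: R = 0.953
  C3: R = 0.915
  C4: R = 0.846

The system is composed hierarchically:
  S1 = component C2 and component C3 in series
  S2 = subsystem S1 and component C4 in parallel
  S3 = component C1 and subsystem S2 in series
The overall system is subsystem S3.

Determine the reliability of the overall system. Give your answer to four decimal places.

0.7940

Series (C2 and C3): 0.953000 × 0.915000 = 0.871995
Parallel ([0.871995] and C4): 1 − (1 − 0.871995)(1 − 0.846000) = 0.980287
Series (C1 and [0.980287]): 0.810000 × 0.980287 = 0.7940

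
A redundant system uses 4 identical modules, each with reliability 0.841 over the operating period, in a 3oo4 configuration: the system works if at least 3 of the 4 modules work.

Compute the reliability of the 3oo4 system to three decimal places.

0.879

R = Σ_{i=3}^{4} C(4,i) p^i (1−p)^{4−i} with p = 0.841
C(4,3)·0.841^3·0.159^1 = 0.37831
C(4,4)·0.841^4·0.159^0 = 0.50025
Sum = 0.879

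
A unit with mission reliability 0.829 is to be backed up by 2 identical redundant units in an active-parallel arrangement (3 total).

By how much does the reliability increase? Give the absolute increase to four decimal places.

0.1660

R_before = 0.829
R_after = 1 − (1 − 0.829)^3 = 0.9950
ΔR = 0.9950 − 0.829 = 0.1660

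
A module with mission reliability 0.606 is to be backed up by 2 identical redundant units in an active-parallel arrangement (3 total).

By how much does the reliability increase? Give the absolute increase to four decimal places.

R_before = 0.606
R_after = 1 − (1 − 0.606)^3 = 0.9388
ΔR = 0.9388 − 0.606 = 0.3328

0.3328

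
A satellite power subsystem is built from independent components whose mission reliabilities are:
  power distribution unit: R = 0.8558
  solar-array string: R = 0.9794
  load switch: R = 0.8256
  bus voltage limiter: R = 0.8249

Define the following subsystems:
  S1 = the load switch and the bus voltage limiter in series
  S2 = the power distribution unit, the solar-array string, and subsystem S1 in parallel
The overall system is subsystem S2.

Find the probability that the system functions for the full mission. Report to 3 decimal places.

0.999

Series (load switch and bus voltage limiter): 0.82560 × 0.82490 = 0.68104
Parallel (power distribution unit, solar-array string, and [0.68104]): 1 − (1 − 0.85580)(1 − 0.97940)(1 − 0.68104) = 0.999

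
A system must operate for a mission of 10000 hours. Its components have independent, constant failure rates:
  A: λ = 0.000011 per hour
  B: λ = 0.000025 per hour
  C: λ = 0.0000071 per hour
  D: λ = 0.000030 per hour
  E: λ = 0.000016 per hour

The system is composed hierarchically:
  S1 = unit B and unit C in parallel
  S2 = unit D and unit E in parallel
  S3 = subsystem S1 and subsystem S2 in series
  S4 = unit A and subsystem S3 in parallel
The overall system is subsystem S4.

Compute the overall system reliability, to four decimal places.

R(A) = exp(−0.000011 × 10000) = 0.895834
R(B) = exp(−0.000025 × 10000) = 0.778801
R(C) = exp(−0.0000071 × 10000) = 0.931462
R(D) = exp(−0.000030 × 10000) = 0.740818
R(E) = exp(−0.000016 × 10000) = 0.852144
Parallel (B and C): 1 − (1 − 0.778801)(1 − 0.931462) = 0.984839
Parallel (D and E): 1 − (1 − 0.740818)(1 − 0.852144) = 0.961678
Series ([0.984839] and [0.961678]): 0.984839 × 0.961678 = 0.947098
Parallel (A and [0.947098]): 1 − (1 − 0.895834)(1 − 0.947098) = 0.9945

0.9945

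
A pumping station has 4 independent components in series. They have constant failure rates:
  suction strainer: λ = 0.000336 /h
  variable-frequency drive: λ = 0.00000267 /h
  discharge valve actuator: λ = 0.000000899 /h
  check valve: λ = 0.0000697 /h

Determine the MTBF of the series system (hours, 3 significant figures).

Series of exponential components: λ_sys = Σ λ_i
λ_sys = 0.000336 + 0.00000267 + 0.000000899 + 0.0000697 = 4.0927e-04 /h
MTBF = 1 / λ_sys = 2440 h

2440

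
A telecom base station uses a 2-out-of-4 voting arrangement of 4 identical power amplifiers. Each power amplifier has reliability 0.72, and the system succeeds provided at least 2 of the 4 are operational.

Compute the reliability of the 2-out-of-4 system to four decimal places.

0.9306

R = Σ_{i=2}^{4} C(4,i) p^i (1−p)^{4−i} with p = 0.72
C(4,2)·0.72^2·0.28^2 = 0.243855
C(4,3)·0.72^3·0.28^1 = 0.418038
C(4,4)·0.72^4·0.28^0 = 0.268739
Sum = 0.9306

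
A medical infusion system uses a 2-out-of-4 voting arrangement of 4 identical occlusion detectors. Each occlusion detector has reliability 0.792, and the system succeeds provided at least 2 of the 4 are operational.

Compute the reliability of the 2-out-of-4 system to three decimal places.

0.970

R = Σ_{i=2}^{4} C(4,i) p^i (1−p)^{4−i} with p = 0.792
C(4,2)·0.792^2·0.208^2 = 0.16283
C(4,3)·0.792^3·0.208^1 = 0.41333
C(4,4)·0.792^4·0.208^0 = 0.39346
Sum = 0.970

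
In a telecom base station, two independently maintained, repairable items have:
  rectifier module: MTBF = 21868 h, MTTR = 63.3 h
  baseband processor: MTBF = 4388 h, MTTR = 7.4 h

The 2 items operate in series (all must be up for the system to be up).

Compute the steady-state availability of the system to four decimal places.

A(rectifier module) = MTBF/(MTBF+MTTR) = 21868/(21868+63.3) = 0.997114
A(baseband processor) = MTBF/(MTBF+MTTR) = 4388/(4388+7.4) = 0.998316
Series availability: 0.997114 × 0.998316 = 0.9954

0.9954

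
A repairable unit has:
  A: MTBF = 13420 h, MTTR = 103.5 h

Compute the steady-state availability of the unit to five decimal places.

A(A) = MTBF/(MTBF+MTTR) = 13420/(13420+103.5) = 0.99235

0.99235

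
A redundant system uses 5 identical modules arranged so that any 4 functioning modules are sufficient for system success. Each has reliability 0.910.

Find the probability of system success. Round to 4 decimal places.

R = Σ_{i=4}^{5} C(5,i) p^i (1−p)^{5−i} with p = 0.910
C(5,4)·0.910^4·0.090^1 = 0.308587
C(5,5)·0.910^5·0.090^0 = 0.624032
Sum = 0.9326

0.9326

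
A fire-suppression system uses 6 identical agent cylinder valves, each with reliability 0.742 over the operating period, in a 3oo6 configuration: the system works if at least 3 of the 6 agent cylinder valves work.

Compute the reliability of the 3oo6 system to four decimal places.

0.9580

R = Σ_{i=3}^{6} C(6,i) p^i (1−p)^{6−i} with p = 0.742
C(6,3)·0.742^3·0.258^3 = 0.140314
C(6,4)·0.742^4·0.258^2 = 0.302654
C(6,5)·0.742^5·0.258^1 = 0.348169
C(6,6)·0.742^6·0.258^0 = 0.166887
Sum = 0.9580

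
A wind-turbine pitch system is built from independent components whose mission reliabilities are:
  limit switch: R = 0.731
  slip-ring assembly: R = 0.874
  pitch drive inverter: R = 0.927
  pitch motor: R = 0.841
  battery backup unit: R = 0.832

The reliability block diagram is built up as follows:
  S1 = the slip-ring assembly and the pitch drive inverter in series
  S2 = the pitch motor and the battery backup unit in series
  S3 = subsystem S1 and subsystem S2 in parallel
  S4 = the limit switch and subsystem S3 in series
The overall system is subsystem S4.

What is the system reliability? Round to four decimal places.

0.6893

Series (slip-ring assembly and pitch drive inverter): 0.874000 × 0.927000 = 0.810198
Series (pitch motor and battery backup unit): 0.841000 × 0.832000 = 0.699712
Parallel ([0.810198] and [0.699712]): 1 − (1 − 0.810198)(1 − 0.699712) = 0.943005
Series (limit switch and [0.943005]): 0.731000 × 0.943005 = 0.6893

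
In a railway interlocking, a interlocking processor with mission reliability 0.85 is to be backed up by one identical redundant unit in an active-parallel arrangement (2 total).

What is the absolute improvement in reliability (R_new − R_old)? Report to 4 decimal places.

0.1275

R_before = 0.85
R_after = 1 − (1 − 0.85)^2 = 0.9775
ΔR = 0.9775 − 0.85 = 0.1275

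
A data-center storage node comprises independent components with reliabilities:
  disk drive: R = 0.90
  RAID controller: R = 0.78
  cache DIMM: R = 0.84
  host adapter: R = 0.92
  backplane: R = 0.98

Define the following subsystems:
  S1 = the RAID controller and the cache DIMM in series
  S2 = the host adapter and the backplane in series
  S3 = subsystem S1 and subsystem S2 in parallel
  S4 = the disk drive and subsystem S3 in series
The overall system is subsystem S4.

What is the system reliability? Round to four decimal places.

Series (RAID controller and cache DIMM): 0.780000 × 0.840000 = 0.655200
Series (host adapter and backplane): 0.920000 × 0.980000 = 0.901600
Parallel ([0.655200] and [0.901600]): 1 − (1 − 0.655200)(1 − 0.901600) = 0.966072
Series (disk drive and [0.966072]): 0.900000 × 0.966072 = 0.8695

0.8695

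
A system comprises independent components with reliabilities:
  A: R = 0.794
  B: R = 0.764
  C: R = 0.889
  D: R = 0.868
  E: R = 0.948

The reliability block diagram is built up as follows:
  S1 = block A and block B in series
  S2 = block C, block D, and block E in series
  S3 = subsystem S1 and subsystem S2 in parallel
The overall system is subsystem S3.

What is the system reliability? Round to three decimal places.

0.894

Series (A and B): 0.79400 × 0.76400 = 0.60662
Series (C, D, and E): 0.88900 × 0.86800 × 0.94800 = 0.73153
Parallel ([0.60662] and [0.73153]): 1 − (1 − 0.60662)(1 − 0.73153) = 0.894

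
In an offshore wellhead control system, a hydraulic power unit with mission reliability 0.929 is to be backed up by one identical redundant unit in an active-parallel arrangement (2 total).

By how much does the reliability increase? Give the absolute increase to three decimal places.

R_before = 0.929
R_after = 1 − (1 − 0.929)^2 = 0.995
ΔR = 0.995 − 0.929 = 0.066

0.066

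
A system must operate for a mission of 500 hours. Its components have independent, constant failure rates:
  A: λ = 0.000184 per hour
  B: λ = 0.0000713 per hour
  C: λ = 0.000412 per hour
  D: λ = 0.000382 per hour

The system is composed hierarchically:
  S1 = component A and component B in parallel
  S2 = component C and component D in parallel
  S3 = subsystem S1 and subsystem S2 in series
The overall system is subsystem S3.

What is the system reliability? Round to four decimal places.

R(A) = exp(−0.000184 × 500) = 0.912105
R(B) = exp(−0.0000713 × 500) = 0.964978
R(C) = exp(−0.000412 × 500) = 0.813833
R(D) = exp(−0.000382 × 500) = 0.826133
Parallel (A and B): 1 − (1 − 0.912105)(1 − 0.964978) = 0.996922
Parallel (C and D): 1 − (1 − 0.813833)(1 − 0.826133) = 0.967632
Series ([0.996922] and [0.967632]): 0.996922 × 0.967632 = 0.9647

0.9647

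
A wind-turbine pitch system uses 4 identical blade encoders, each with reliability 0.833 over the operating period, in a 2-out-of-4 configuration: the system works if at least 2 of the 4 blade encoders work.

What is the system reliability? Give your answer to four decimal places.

R = Σ_{i=2}^{4} C(4,i) p^i (1−p)^{4−i} with p = 0.833
C(4,2)·0.833^2·0.167^2 = 0.116111
C(4,3)·0.833^3·0.167^1 = 0.386110
C(4,4)·0.833^4·0.167^0 = 0.481482
Sum = 0.9837

0.9837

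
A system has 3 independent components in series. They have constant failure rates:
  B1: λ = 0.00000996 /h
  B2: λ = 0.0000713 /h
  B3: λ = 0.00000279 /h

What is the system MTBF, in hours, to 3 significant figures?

Series of exponential components: λ_sys = Σ λ_i
λ_sys = 0.00000996 + 0.0000713 + 0.00000279 = 8.4050e-05 /h
MTBF = 1 / λ_sys = 11900 h

11900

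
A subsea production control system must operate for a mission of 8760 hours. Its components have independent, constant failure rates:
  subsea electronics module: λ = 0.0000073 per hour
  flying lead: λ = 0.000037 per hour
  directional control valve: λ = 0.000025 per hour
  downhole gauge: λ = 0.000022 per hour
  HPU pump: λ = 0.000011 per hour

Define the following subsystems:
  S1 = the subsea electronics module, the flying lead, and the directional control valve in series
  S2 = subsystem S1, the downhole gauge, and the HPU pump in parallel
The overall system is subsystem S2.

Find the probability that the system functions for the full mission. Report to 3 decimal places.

R(subsea electronics module) = exp(−0.0000073 × 8760) = 0.93805
R(flying lead) = exp(−0.000037 × 8760) = 0.72316
R(directional control valve) = exp(−0.000025 × 8760) = 0.80332
R(downhole gauge) = exp(−0.000022 × 8760) = 0.82471
R(HPU pump) = exp(−0.000011 × 8760) = 0.90814
Series (subsea electronics module, flying lead, and directional control valve): 0.93805 × 0.72316 × 0.80332 = 0.54494
Parallel ([0.54494], downhole gauge, and HPU pump): 1 − (1 − 0.54494)(1 − 0.82471)(1 − 0.90814) = 0.993

0.993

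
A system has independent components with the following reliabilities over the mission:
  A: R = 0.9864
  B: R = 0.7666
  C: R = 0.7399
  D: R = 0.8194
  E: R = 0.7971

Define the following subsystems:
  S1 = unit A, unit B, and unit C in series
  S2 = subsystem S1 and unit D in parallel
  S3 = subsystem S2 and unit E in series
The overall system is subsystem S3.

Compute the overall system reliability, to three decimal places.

0.734

Series (A, B, and C): 0.98640 × 0.76660 × 0.73990 = 0.55949
Parallel ([0.55949] and D): 1 − (1 − 0.55949)(1 − 0.81940) = 0.92044
Series ([0.92044] and E): 0.92044 × 0.79710 = 0.734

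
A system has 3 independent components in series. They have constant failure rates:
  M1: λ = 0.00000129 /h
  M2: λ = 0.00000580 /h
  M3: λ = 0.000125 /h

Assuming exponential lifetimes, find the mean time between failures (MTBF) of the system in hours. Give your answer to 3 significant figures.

Series of exponential components: λ_sys = Σ λ_i
λ_sys = 0.00000129 + 0.00000580 + 0.000125 = 1.3209e-04 /h
MTBF = 1 / λ_sys = 7570 h

7570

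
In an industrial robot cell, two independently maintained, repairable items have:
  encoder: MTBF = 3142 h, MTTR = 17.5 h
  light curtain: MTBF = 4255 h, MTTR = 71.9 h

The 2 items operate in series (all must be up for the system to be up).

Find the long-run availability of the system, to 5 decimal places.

0.97794

A(encoder) = MTBF/(MTBF+MTTR) = 3142/(3142+17.5) = 0.994461
A(light curtain) = MTBF/(MTBF+MTTR) = 4255/(4255+71.9) = 0.983383
Series availability: 0.994461 × 0.983383 = 0.97794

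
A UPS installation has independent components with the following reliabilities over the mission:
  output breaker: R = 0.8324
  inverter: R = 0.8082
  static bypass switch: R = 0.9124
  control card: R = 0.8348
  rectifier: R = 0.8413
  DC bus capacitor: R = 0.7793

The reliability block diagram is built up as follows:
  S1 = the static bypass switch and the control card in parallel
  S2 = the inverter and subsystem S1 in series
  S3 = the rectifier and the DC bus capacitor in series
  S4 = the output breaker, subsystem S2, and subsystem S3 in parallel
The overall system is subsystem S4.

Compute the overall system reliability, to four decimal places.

0.9883

Parallel (static bypass switch and control card): 1 − (1 − 0.912400)(1 − 0.834800) = 0.985528
Series (inverter and [0.985528]): 0.808200 × 0.985528 = 0.796504
Series (rectifier and DC bus capacitor): 0.841300 × 0.779300 = 0.655625
Parallel (output breaker, [0.796504], and [0.655625]): 1 − (1 − 0.832400)(1 − 0.796504)(1 − 0.655625) = 0.9883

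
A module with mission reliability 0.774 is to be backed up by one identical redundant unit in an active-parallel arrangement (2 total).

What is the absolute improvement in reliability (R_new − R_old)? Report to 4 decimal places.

R_before = 0.774
R_after = 1 − (1 − 0.774)^2 = 0.9489
ΔR = 0.9489 − 0.774 = 0.1749

0.1749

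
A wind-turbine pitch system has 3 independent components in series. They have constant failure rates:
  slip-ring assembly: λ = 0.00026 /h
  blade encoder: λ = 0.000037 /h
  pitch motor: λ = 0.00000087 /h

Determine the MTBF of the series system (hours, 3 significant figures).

Series of exponential components: λ_sys = Σ λ_i
λ_sys = 0.00026 + 0.000037 + 0.00000087 = 2.9787e-04 /h
MTBF = 1 / λ_sys = 3360 h

3360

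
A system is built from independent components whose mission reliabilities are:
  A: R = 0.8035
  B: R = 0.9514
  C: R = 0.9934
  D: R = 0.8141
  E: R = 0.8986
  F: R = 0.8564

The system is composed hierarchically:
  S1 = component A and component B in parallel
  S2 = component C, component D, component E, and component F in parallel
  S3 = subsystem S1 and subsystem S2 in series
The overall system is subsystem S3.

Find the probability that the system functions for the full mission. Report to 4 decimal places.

Parallel (A and B): 1 − (1 − 0.803500)(1 − 0.951400) = 0.990450
Parallel (C, D, E, and F): 1 − (1 − 0.993400)(1 − 0.814100)(1 − 0.898600)(1 − 0.856400) = 0.999982
Series ([0.990450] and [0.999982]): 0.990450 × 0.999982 = 0.9904

0.9904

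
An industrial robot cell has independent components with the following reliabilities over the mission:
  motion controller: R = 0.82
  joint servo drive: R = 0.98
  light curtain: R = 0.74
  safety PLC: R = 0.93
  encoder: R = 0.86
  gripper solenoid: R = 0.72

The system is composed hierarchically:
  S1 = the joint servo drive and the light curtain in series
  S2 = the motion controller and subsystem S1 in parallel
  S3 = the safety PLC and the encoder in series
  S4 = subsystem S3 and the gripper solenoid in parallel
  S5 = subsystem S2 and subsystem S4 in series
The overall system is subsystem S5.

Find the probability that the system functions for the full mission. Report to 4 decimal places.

0.8973

Series (joint servo drive and light curtain): 0.980000 × 0.740000 = 0.725200
Parallel (motion controller and [0.725200]): 1 − (1 − 0.820000)(1 − 0.725200) = 0.950536
Series (safety PLC and encoder): 0.930000 × 0.860000 = 0.799800
Parallel ([0.799800] and gripper solenoid): 1 − (1 − 0.799800)(1 − 0.720000) = 0.943944
Series ([0.950536] and [0.943944]): 0.950536 × 0.943944 = 0.8973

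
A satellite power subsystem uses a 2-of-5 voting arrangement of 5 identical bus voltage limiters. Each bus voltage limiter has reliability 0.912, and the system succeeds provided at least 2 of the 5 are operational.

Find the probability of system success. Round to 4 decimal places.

0.9997

R = Σ_{i=2}^{5} C(5,i) p^i (1−p)^{5−i} with p = 0.912
C(5,2)·0.912^2·0.088^3 = 0.005668
C(5,3)·0.912^3·0.088^2 = 0.058742
C(5,4)·0.912^4·0.088^1 = 0.304391
C(5,5)·0.912^5·0.088^0 = 0.630920
Sum = 0.9997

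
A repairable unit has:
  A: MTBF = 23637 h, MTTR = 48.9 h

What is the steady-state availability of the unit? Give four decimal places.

0.9979

A(A) = MTBF/(MTBF+MTTR) = 23637/(23637+48.9) = 0.9979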